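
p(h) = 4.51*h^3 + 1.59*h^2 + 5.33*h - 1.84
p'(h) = 13.53*h^2 + 3.18*h + 5.33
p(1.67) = 32.50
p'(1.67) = 48.37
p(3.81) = 290.98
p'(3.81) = 213.85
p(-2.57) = -81.59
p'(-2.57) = 86.52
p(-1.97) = -40.65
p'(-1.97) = 51.57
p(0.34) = 0.33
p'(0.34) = 7.98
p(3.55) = 238.89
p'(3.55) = 187.13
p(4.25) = 395.74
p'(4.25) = 263.23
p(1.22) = 15.22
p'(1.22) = 29.35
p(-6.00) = -950.74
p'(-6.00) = 473.33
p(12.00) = 8084.36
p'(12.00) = 1991.81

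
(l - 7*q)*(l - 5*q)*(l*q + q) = l^3*q - 12*l^2*q^2 + l^2*q + 35*l*q^3 - 12*l*q^2 + 35*q^3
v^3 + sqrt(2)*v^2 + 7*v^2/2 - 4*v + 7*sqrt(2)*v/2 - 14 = (v + 7/2)*(v - sqrt(2))*(v + 2*sqrt(2))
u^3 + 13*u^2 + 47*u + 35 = (u + 1)*(u + 5)*(u + 7)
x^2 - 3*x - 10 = (x - 5)*(x + 2)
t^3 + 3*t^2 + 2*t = t*(t + 1)*(t + 2)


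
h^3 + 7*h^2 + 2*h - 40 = (h - 2)*(h + 4)*(h + 5)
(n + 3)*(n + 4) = n^2 + 7*n + 12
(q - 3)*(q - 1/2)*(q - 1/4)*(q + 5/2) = q^4 - 5*q^3/4 - 7*q^2 + 89*q/16 - 15/16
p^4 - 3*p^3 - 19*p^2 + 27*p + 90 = (p - 5)*(p - 3)*(p + 2)*(p + 3)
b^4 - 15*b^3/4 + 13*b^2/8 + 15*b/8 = b*(b - 3)*(b - 5/4)*(b + 1/2)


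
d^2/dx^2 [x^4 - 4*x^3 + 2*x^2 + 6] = 12*x^2 - 24*x + 4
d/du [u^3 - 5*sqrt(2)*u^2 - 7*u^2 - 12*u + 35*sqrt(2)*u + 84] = 3*u^2 - 10*sqrt(2)*u - 14*u - 12 + 35*sqrt(2)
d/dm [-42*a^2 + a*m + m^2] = a + 2*m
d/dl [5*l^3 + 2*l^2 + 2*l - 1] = 15*l^2 + 4*l + 2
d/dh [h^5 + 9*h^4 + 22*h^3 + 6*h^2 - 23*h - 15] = 5*h^4 + 36*h^3 + 66*h^2 + 12*h - 23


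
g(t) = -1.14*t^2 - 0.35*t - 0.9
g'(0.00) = -0.35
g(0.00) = -0.90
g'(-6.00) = 13.33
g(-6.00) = -39.84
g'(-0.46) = 0.70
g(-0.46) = -0.98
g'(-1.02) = 1.98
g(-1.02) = -1.73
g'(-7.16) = 15.97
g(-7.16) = -56.84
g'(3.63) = -8.63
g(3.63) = -17.19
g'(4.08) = -9.65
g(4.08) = -21.30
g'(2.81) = -6.76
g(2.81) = -10.89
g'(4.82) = -11.34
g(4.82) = -29.07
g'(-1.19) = 2.36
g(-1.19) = -2.10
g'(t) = -2.28*t - 0.35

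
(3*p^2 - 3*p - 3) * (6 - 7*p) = -21*p^3 + 39*p^2 + 3*p - 18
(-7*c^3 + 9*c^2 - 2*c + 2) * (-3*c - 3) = 21*c^4 - 6*c^3 - 21*c^2 - 6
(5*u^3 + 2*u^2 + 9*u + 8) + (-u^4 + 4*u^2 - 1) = -u^4 + 5*u^3 + 6*u^2 + 9*u + 7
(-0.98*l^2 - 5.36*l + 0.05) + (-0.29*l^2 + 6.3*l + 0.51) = -1.27*l^2 + 0.94*l + 0.56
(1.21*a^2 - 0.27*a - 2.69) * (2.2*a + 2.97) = 2.662*a^3 + 2.9997*a^2 - 6.7199*a - 7.9893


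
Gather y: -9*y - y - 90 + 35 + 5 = -10*y - 50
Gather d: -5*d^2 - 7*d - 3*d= -5*d^2 - 10*d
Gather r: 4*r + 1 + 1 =4*r + 2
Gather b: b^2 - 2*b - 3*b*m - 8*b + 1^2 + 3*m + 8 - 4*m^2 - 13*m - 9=b^2 + b*(-3*m - 10) - 4*m^2 - 10*m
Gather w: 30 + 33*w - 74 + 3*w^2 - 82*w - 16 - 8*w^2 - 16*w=-5*w^2 - 65*w - 60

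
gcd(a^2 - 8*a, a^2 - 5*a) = a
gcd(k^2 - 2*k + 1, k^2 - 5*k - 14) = 1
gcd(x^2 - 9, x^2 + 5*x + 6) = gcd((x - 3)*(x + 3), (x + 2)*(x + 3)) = x + 3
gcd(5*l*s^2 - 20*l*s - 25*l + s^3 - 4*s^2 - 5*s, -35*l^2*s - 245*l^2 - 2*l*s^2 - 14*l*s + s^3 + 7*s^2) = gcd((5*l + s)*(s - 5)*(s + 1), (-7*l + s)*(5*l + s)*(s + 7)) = 5*l + s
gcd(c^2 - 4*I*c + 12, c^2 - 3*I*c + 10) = c + 2*I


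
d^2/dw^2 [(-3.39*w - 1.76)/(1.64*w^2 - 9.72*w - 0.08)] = ((3.28*w - 9.72)*(3.39*w + 1.76)*(6.56*w - 19.44) + (33.3576*w - 60.1288)*(-1.64*w^2 + 9.72*w + 0.08))/(-1.64*w^2 + 9.72*w + 0.08)^3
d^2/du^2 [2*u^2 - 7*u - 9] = 4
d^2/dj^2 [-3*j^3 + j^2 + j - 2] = 2 - 18*j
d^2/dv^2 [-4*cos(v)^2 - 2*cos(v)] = 2*cos(v) + 8*cos(2*v)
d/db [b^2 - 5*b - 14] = 2*b - 5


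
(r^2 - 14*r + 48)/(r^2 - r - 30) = (r - 8)/(r + 5)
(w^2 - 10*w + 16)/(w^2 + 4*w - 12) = (w - 8)/(w + 6)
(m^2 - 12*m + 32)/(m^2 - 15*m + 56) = (m - 4)/(m - 7)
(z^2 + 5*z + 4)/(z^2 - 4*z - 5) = (z + 4)/(z - 5)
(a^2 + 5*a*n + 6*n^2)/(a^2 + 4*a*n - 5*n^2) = (a^2 + 5*a*n + 6*n^2)/(a^2 + 4*a*n - 5*n^2)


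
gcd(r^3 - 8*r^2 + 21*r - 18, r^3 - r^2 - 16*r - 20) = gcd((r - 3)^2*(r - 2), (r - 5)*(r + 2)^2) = 1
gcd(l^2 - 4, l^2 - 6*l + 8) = l - 2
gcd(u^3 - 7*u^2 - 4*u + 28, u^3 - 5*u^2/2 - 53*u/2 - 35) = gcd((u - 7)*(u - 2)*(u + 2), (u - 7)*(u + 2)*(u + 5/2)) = u^2 - 5*u - 14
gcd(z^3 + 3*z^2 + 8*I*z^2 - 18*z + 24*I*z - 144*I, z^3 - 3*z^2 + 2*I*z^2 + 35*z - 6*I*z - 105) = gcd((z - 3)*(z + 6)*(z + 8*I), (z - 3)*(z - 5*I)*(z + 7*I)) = z - 3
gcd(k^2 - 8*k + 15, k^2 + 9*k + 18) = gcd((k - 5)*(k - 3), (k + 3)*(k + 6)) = 1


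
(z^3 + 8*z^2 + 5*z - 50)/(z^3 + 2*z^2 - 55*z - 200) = (z - 2)/(z - 8)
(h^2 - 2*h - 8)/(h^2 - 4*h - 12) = (h - 4)/(h - 6)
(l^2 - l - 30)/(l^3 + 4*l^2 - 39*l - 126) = (l + 5)/(l^2 + 10*l + 21)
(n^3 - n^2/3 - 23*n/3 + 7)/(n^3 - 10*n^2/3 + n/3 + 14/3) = (n^2 + 2*n - 3)/(n^2 - n - 2)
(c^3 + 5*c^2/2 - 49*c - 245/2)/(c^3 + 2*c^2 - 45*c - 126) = (2*c^2 + 19*c + 35)/(2*(c^2 + 9*c + 18))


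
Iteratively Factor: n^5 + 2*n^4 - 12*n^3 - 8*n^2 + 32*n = (n + 4)*(n^4 - 2*n^3 - 4*n^2 + 8*n) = n*(n + 4)*(n^3 - 2*n^2 - 4*n + 8) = n*(n - 2)*(n + 4)*(n^2 - 4) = n*(n - 2)^2*(n + 4)*(n + 2)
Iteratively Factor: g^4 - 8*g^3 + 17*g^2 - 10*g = (g - 2)*(g^3 - 6*g^2 + 5*g) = (g - 5)*(g - 2)*(g^2 - g) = g*(g - 5)*(g - 2)*(g - 1)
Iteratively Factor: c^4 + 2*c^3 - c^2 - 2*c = (c + 2)*(c^3 - c) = (c + 1)*(c + 2)*(c^2 - c) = c*(c + 1)*(c + 2)*(c - 1)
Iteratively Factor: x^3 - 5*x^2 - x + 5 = (x - 5)*(x^2 - 1) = (x - 5)*(x + 1)*(x - 1)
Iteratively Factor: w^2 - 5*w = (w - 5)*(w)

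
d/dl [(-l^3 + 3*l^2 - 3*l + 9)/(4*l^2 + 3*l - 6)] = (-4*l^4 - 6*l^3 + 39*l^2 - 108*l - 9)/(16*l^4 + 24*l^3 - 39*l^2 - 36*l + 36)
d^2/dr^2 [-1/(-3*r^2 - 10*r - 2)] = 2*(-9*r^2 - 30*r + 4*(3*r + 5)^2 - 6)/(3*r^2 + 10*r + 2)^3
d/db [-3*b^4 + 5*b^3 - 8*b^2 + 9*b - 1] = -12*b^3 + 15*b^2 - 16*b + 9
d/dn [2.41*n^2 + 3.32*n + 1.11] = 4.82*n + 3.32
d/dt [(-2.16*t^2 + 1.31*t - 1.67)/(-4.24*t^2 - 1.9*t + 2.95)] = (9.6584*t^2 - 26.9056*t + 0.691500000000001)/(17.9776*t^4 + 16.112*t^3 - 21.406*t^2 - 11.21*t + 8.7025)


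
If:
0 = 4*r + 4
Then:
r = -1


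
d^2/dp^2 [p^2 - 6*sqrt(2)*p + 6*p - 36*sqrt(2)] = 2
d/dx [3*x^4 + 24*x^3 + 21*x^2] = 6*x*(2*x^2 + 12*x + 7)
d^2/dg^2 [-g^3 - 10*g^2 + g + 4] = -6*g - 20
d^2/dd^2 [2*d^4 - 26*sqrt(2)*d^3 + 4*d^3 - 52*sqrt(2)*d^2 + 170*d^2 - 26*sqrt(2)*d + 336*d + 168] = 24*d^2 - 156*sqrt(2)*d + 24*d - 104*sqrt(2) + 340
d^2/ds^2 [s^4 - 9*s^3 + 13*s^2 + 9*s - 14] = 12*s^2 - 54*s + 26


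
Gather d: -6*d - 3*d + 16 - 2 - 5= 9 - 9*d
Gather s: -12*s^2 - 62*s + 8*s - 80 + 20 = -12*s^2 - 54*s - 60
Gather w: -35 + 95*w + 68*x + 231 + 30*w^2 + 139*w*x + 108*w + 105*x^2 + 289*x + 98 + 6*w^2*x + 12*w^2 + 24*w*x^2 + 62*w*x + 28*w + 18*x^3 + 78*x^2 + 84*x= w^2*(6*x + 42) + w*(24*x^2 + 201*x + 231) + 18*x^3 + 183*x^2 + 441*x + 294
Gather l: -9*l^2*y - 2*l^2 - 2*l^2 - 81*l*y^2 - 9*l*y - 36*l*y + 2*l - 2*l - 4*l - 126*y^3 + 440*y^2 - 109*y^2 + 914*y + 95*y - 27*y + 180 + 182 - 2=l^2*(-9*y - 4) + l*(-81*y^2 - 45*y - 4) - 126*y^3 + 331*y^2 + 982*y + 360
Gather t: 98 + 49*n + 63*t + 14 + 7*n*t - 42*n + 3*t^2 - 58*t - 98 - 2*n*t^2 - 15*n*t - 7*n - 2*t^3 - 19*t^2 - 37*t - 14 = -2*t^3 + t^2*(-2*n - 16) + t*(-8*n - 32)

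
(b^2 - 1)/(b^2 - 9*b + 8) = (b + 1)/(b - 8)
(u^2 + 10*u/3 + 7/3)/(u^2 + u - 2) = (u^2 + 10*u/3 + 7/3)/(u^2 + u - 2)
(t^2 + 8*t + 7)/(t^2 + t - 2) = (t^2 + 8*t + 7)/(t^2 + t - 2)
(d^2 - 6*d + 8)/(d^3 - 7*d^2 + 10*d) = (d - 4)/(d*(d - 5))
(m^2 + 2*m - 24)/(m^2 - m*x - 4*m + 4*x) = (-m - 6)/(-m + x)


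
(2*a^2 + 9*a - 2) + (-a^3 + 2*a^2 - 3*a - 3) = -a^3 + 4*a^2 + 6*a - 5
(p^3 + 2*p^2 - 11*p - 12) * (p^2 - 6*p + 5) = p^5 - 4*p^4 - 18*p^3 + 64*p^2 + 17*p - 60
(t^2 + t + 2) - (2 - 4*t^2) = 5*t^2 + t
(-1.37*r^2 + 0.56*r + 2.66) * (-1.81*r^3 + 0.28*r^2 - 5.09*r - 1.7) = 2.4797*r^5 - 1.3972*r^4 + 2.3155*r^3 + 0.2234*r^2 - 14.4914*r - 4.522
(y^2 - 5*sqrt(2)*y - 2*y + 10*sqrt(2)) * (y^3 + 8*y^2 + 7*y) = y^5 - 5*sqrt(2)*y^4 + 6*y^4 - 30*sqrt(2)*y^3 - 9*y^3 - 14*y^2 + 45*sqrt(2)*y^2 + 70*sqrt(2)*y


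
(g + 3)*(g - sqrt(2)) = g^2 - sqrt(2)*g + 3*g - 3*sqrt(2)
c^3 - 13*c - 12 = (c - 4)*(c + 1)*(c + 3)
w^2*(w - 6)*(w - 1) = w^4 - 7*w^3 + 6*w^2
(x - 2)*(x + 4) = x^2 + 2*x - 8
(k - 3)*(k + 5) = k^2 + 2*k - 15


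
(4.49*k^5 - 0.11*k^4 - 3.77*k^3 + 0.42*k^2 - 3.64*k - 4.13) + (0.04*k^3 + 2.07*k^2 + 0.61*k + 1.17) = 4.49*k^5 - 0.11*k^4 - 3.73*k^3 + 2.49*k^2 - 3.03*k - 2.96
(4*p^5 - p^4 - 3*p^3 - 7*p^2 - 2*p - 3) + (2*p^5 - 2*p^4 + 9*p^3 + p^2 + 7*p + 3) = 6*p^5 - 3*p^4 + 6*p^3 - 6*p^2 + 5*p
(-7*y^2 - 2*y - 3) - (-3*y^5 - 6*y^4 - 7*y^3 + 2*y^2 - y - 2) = 3*y^5 + 6*y^4 + 7*y^3 - 9*y^2 - y - 1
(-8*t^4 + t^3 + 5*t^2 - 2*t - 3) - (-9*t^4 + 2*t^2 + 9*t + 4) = t^4 + t^3 + 3*t^2 - 11*t - 7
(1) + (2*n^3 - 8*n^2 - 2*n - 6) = 2*n^3 - 8*n^2 - 2*n - 5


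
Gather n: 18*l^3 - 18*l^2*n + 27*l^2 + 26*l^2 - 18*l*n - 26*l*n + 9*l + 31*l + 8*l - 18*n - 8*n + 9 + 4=18*l^3 + 53*l^2 + 48*l + n*(-18*l^2 - 44*l - 26) + 13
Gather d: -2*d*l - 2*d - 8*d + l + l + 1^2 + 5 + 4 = d*(-2*l - 10) + 2*l + 10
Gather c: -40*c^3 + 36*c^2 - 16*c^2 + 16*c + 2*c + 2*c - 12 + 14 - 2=-40*c^3 + 20*c^2 + 20*c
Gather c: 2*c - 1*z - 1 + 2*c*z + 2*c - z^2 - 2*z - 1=c*(2*z + 4) - z^2 - 3*z - 2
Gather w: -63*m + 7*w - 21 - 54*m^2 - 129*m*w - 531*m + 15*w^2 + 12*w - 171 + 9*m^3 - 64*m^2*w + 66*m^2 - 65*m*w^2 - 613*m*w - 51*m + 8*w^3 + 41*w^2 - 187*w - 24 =9*m^3 + 12*m^2 - 645*m + 8*w^3 + w^2*(56 - 65*m) + w*(-64*m^2 - 742*m - 168) - 216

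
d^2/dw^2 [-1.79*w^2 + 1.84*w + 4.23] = -3.58000000000000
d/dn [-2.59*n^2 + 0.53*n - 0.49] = 0.53 - 5.18*n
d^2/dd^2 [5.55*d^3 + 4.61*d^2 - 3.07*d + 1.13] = 33.3*d + 9.22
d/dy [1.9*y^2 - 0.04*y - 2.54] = 3.8*y - 0.04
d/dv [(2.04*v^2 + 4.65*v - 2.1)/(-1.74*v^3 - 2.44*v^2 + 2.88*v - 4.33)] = (3.5496*v^4 + 16.182*v^3 + 6.2592*v^2 - 27.9144*v - 14.0865)/(3.0276*v^6 + 8.4912*v^5 - 4.0688*v^4 + 1.014*v^3 + 29.4248*v^2 - 24.9408*v + 18.7489)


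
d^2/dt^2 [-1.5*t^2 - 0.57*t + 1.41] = -3.00000000000000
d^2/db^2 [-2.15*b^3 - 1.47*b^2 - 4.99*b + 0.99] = -12.9*b - 2.94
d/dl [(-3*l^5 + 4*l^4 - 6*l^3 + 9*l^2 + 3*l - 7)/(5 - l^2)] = (9*l^6 - 8*l^5 - 69*l^4 + 80*l^3 - 87*l^2 + 76*l + 15)/(l^4 - 10*l^2 + 25)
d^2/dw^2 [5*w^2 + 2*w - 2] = 10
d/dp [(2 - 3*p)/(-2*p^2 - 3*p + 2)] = 2*p*(4 - 3*p)/(4*p^4 + 12*p^3 + p^2 - 12*p + 4)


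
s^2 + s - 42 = (s - 6)*(s + 7)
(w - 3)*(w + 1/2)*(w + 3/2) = w^3 - w^2 - 21*w/4 - 9/4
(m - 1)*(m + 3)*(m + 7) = m^3 + 9*m^2 + 11*m - 21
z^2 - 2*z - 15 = (z - 5)*(z + 3)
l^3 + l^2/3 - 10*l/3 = l*(l - 5/3)*(l + 2)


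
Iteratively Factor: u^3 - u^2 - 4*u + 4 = (u - 2)*(u^2 + u - 2) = (u - 2)*(u - 1)*(u + 2)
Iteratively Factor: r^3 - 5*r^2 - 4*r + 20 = (r - 2)*(r^2 - 3*r - 10) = (r - 2)*(r + 2)*(r - 5)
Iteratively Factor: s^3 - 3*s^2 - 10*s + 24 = (s - 4)*(s^2 + s - 6) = (s - 4)*(s - 2)*(s + 3)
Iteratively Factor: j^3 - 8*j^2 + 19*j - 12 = (j - 4)*(j^2 - 4*j + 3) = (j - 4)*(j - 3)*(j - 1)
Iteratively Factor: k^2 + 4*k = (k + 4)*(k)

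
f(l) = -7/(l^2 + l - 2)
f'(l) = -7*(-2*l - 1)/(l^2 + l - 2)^2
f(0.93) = 34.13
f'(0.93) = 475.92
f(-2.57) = -3.44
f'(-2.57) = -7.00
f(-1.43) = 5.05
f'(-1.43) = -6.79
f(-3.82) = -0.80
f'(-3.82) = -0.60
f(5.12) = -0.24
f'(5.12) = 0.09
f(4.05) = -0.38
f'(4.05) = 0.19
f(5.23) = -0.23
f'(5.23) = 0.09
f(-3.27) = -1.29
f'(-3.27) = -1.32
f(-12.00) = -0.05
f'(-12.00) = -0.00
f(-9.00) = -0.10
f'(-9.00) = -0.02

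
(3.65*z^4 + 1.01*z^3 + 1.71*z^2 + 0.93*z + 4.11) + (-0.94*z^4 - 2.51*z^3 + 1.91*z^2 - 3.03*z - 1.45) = 2.71*z^4 - 1.5*z^3 + 3.62*z^2 - 2.1*z + 2.66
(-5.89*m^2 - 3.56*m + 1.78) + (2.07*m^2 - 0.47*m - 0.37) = -3.82*m^2 - 4.03*m + 1.41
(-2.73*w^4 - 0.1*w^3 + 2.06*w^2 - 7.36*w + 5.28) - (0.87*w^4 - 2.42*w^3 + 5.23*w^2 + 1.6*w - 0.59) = -3.6*w^4 + 2.32*w^3 - 3.17*w^2 - 8.96*w + 5.87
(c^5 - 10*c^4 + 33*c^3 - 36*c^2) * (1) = c^5 - 10*c^4 + 33*c^3 - 36*c^2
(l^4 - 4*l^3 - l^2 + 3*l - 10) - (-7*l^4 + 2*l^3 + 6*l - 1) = 8*l^4 - 6*l^3 - l^2 - 3*l - 9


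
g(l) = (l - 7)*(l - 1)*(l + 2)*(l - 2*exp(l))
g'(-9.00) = -4197.81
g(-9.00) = 10080.28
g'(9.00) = -4892952.69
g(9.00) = -2850701.54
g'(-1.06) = -7.64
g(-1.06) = -27.36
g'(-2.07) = -68.10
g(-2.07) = 4.53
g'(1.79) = 383.88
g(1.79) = 158.94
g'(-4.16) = -509.60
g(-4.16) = 521.32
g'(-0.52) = 0.13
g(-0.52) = -28.91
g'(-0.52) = 0.13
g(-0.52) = -28.91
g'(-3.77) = -387.75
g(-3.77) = 347.00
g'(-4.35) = -576.45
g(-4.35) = 624.42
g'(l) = (1 - 2*exp(l))*(l - 7)*(l - 1)*(l + 2) + (l - 7)*(l - 1)*(l - 2*exp(l)) + (l - 7)*(l + 2)*(l - 2*exp(l)) + (l - 1)*(l + 2)*(l - 2*exp(l)) = -2*l^3*exp(l) + 4*l^3 + 6*l^2*exp(l) - 18*l^2 + 42*l*exp(l) - 18*l - 10*exp(l) + 14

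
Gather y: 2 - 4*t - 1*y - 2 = -4*t - y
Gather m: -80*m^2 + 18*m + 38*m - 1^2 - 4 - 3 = -80*m^2 + 56*m - 8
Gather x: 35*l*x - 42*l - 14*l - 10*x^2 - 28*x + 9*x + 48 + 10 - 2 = -56*l - 10*x^2 + x*(35*l - 19) + 56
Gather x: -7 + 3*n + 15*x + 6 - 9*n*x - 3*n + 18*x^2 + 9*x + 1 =18*x^2 + x*(24 - 9*n)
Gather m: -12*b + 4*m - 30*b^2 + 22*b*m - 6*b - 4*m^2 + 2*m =-30*b^2 - 18*b - 4*m^2 + m*(22*b + 6)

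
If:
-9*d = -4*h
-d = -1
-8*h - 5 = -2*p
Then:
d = 1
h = 9/4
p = 23/2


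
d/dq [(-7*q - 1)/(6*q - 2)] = 5/(9*q^2 - 6*q + 1)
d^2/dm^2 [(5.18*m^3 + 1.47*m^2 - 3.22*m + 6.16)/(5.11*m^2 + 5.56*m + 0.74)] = (-2.27373675443232e-13*m^5 - 4.54747350886464e-13*m^4 + 29.397564*m^3 + 1059.62682*m^2 + 1140.168792*m + 362.375384)/(133.432831*m^6 + 435.549828*m^5 + 531.87435*m^4 + 298.02712*m^3 + 77.0229*m^2 + 9.133968*m + 0.405224)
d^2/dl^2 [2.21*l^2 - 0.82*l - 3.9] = 4.42000000000000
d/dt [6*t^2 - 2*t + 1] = 12*t - 2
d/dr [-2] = 0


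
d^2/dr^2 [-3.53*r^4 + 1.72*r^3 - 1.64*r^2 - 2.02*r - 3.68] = -42.36*r^2 + 10.32*r - 3.28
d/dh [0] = 0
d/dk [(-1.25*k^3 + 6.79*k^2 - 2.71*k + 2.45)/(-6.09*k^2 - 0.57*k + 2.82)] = (7.6125*k^4 + 1.425*k^3 - 30.9492*k^2 + 68.1366*k - 6.2457)/(37.0881*k^4 + 6.9426*k^3 - 34.0227*k^2 - 3.2148*k + 7.9524)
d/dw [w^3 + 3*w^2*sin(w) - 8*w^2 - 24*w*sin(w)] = 3*w^2*cos(w) + 3*w^2 + 6*w*sin(w) - 24*w*cos(w) - 16*w - 24*sin(w)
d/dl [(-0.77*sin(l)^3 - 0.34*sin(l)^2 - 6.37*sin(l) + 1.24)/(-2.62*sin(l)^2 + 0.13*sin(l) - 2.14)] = (2.0174*sin(l)^4 - 0.2002*sin(l)^3 - 11.7902*sin(l)^2 + 7.9528*sin(l) + 13.4706)*cos(l)/(6.8644*sin(l)^4 - 0.6812*sin(l)^3 + 11.2305*sin(l)^2 - 0.5564*sin(l) + 4.5796)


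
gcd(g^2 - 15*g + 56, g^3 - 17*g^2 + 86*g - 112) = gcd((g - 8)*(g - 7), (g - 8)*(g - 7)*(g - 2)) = g^2 - 15*g + 56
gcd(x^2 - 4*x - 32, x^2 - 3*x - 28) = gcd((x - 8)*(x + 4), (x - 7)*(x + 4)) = x + 4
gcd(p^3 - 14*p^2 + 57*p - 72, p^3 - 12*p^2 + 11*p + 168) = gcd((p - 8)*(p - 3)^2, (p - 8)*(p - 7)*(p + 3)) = p - 8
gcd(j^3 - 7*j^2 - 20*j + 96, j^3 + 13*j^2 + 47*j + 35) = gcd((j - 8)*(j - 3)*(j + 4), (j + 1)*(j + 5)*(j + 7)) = 1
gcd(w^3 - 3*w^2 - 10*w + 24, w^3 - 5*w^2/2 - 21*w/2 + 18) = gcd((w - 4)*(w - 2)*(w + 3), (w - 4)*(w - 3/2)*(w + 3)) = w^2 - w - 12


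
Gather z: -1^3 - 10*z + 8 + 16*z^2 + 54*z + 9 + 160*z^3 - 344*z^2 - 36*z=160*z^3 - 328*z^2 + 8*z + 16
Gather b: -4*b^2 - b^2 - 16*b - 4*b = -5*b^2 - 20*b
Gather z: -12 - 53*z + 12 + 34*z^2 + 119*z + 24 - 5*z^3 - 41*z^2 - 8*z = -5*z^3 - 7*z^2 + 58*z + 24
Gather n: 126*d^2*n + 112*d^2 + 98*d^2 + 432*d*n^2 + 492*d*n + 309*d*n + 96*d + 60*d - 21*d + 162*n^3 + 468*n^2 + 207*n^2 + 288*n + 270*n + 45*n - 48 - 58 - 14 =210*d^2 + 135*d + 162*n^3 + n^2*(432*d + 675) + n*(126*d^2 + 801*d + 603) - 120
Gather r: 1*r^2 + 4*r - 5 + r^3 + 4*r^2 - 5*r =r^3 + 5*r^2 - r - 5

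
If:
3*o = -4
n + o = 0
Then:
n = 4/3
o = -4/3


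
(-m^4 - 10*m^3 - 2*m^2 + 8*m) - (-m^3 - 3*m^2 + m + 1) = -m^4 - 9*m^3 + m^2 + 7*m - 1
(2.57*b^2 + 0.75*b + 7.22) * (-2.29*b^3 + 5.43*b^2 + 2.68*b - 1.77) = -5.8853*b^5 + 12.2376*b^4 - 5.5737*b^3 + 36.6657*b^2 + 18.0221*b - 12.7794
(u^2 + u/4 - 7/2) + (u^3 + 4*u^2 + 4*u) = u^3 + 5*u^2 + 17*u/4 - 7/2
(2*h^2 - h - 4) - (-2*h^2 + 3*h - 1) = 4*h^2 - 4*h - 3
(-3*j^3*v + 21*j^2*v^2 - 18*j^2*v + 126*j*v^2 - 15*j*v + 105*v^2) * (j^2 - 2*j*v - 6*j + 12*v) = -3*j^5*v + 27*j^4*v^2 - 42*j^3*v^3 + 93*j^3*v - 837*j^2*v^2 + 90*j^2*v + 1302*j*v^3 - 810*j*v^2 + 1260*v^3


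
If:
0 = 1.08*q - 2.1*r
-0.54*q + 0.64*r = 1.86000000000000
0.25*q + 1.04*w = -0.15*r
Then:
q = -8.82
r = -4.54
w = 2.77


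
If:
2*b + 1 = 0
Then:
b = -1/2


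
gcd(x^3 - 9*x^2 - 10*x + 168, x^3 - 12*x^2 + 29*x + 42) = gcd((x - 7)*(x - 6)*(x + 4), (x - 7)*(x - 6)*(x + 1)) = x^2 - 13*x + 42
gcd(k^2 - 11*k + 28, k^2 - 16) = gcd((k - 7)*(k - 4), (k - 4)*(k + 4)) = k - 4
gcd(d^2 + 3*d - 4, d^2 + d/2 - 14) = d + 4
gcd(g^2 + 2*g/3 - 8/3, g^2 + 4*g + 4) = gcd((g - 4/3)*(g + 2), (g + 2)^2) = g + 2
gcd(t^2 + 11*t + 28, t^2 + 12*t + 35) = t + 7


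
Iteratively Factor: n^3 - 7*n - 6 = (n - 3)*(n^2 + 3*n + 2) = (n - 3)*(n + 1)*(n + 2)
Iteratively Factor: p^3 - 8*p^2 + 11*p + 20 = (p - 5)*(p^2 - 3*p - 4) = (p - 5)*(p - 4)*(p + 1)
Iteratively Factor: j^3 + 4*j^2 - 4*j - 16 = (j + 2)*(j^2 + 2*j - 8) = (j - 2)*(j + 2)*(j + 4)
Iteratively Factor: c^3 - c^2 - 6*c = (c)*(c^2 - c - 6) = c*(c - 3)*(c + 2)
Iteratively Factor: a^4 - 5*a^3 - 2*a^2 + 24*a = (a - 3)*(a^3 - 2*a^2 - 8*a) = (a - 3)*(a + 2)*(a^2 - 4*a) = (a - 4)*(a - 3)*(a + 2)*(a)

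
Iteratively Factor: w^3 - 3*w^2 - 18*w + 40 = (w + 4)*(w^2 - 7*w + 10) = (w - 2)*(w + 4)*(w - 5)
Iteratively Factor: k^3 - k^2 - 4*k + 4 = (k - 1)*(k^2 - 4) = (k - 2)*(k - 1)*(k + 2)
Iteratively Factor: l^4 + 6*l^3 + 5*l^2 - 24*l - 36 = (l + 3)*(l^3 + 3*l^2 - 4*l - 12) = (l + 3)^2*(l^2 - 4) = (l - 2)*(l + 3)^2*(l + 2)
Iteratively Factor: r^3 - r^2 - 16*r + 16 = (r + 4)*(r^2 - 5*r + 4) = (r - 4)*(r + 4)*(r - 1)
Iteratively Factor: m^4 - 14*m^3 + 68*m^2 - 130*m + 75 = (m - 3)*(m^3 - 11*m^2 + 35*m - 25) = (m - 3)*(m - 1)*(m^2 - 10*m + 25) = (m - 5)*(m - 3)*(m - 1)*(m - 5)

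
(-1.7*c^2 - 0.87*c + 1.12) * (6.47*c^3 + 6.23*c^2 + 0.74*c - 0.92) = -10.999*c^5 - 16.2199*c^4 + 0.5683*c^3 + 7.8978*c^2 + 1.6292*c - 1.0304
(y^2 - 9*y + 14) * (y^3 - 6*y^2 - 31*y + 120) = y^5 - 15*y^4 + 37*y^3 + 315*y^2 - 1514*y + 1680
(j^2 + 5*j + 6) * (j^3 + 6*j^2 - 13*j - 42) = j^5 + 11*j^4 + 23*j^3 - 71*j^2 - 288*j - 252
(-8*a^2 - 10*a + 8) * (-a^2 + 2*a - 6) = 8*a^4 - 6*a^3 + 20*a^2 + 76*a - 48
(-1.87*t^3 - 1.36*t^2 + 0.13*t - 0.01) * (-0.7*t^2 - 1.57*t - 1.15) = 1.309*t^5 + 3.8879*t^4 + 4.1947*t^3 + 1.3669*t^2 - 0.1338*t + 0.0115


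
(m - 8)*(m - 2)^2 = m^3 - 12*m^2 + 36*m - 32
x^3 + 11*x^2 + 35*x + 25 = (x + 1)*(x + 5)^2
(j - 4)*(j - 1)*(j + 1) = j^3 - 4*j^2 - j + 4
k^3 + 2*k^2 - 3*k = k*(k - 1)*(k + 3)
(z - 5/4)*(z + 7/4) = z^2 + z/2 - 35/16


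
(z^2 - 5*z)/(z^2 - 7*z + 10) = z/(z - 2)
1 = 1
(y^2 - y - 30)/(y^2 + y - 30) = (y^2 - y - 30)/(y^2 + y - 30)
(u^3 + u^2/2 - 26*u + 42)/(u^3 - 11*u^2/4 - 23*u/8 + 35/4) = 4*(2*u^2 + 5*u - 42)/(8*u^2 - 6*u - 35)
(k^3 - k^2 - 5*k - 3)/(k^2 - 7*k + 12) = (k^2 + 2*k + 1)/(k - 4)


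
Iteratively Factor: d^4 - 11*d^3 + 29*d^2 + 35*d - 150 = (d - 3)*(d^3 - 8*d^2 + 5*d + 50) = (d - 3)*(d + 2)*(d^2 - 10*d + 25) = (d - 5)*(d - 3)*(d + 2)*(d - 5)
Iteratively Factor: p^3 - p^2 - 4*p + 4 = (p - 1)*(p^2 - 4) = (p - 1)*(p + 2)*(p - 2)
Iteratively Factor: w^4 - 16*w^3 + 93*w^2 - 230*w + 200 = (w - 2)*(w^3 - 14*w^2 + 65*w - 100) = (w - 5)*(w - 2)*(w^2 - 9*w + 20) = (w - 5)*(w - 4)*(w - 2)*(w - 5)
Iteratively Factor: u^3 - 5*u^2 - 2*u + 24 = (u - 4)*(u^2 - u - 6) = (u - 4)*(u + 2)*(u - 3)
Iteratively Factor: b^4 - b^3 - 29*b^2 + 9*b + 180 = (b + 4)*(b^3 - 5*b^2 - 9*b + 45) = (b - 3)*(b + 4)*(b^2 - 2*b - 15) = (b - 5)*(b - 3)*(b + 4)*(b + 3)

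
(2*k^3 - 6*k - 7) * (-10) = -20*k^3 + 60*k + 70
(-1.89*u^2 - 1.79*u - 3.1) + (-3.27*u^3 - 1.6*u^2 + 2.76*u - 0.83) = -3.27*u^3 - 3.49*u^2 + 0.97*u - 3.93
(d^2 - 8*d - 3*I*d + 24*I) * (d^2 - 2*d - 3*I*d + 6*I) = d^4 - 10*d^3 - 6*I*d^3 + 7*d^2 + 60*I*d^2 + 90*d - 96*I*d - 144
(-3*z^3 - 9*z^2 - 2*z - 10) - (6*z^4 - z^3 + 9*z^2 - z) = -6*z^4 - 2*z^3 - 18*z^2 - z - 10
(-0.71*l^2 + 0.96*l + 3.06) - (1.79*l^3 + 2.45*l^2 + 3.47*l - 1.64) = -1.79*l^3 - 3.16*l^2 - 2.51*l + 4.7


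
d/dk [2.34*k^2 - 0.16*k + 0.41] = 4.68*k - 0.16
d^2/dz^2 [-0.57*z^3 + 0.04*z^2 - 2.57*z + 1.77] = 0.08 - 3.42*z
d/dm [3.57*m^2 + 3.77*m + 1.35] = 7.14*m + 3.77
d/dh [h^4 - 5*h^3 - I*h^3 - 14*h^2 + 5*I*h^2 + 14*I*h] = 4*h^3 + h^2*(-15 - 3*I) + h*(-28 + 10*I) + 14*I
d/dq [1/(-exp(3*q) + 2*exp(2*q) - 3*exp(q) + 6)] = (3*exp(2*q) - 4*exp(q) + 3)*exp(q)/(exp(3*q) - 2*exp(2*q) + 3*exp(q) - 6)^2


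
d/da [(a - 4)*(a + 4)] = 2*a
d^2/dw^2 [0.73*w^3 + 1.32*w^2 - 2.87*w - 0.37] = 4.38*w + 2.64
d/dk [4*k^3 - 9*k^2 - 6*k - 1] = 12*k^2 - 18*k - 6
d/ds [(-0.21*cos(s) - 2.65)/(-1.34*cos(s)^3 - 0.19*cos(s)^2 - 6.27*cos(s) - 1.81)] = (0.5628*cos(s)^3 + 10.6929*cos(s)^2 + 1.007*cos(s) + 16.2354)*sin(s)/(1.7956*cos(s)^6 + 0.5092*cos(s)^5 + 16.8397*cos(s)^4 + 7.2334*cos(s)^3 + 40.0007*cos(s)^2 + 22.6974*cos(s) + 3.2761)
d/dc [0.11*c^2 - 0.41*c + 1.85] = 0.22*c - 0.41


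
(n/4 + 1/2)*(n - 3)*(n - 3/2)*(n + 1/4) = n^4/4 - 9*n^3/16 - 41*n^2/32 + 63*n/32 + 9/16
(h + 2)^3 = h^3 + 6*h^2 + 12*h + 8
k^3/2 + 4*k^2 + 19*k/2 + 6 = (k/2 + 1/2)*(k + 3)*(k + 4)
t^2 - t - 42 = (t - 7)*(t + 6)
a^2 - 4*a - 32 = (a - 8)*(a + 4)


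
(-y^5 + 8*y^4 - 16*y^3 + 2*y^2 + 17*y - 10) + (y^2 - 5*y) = -y^5 + 8*y^4 - 16*y^3 + 3*y^2 + 12*y - 10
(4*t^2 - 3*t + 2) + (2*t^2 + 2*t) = 6*t^2 - t + 2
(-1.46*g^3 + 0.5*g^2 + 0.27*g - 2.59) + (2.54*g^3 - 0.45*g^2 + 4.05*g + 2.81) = 1.08*g^3 + 0.05*g^2 + 4.32*g + 0.22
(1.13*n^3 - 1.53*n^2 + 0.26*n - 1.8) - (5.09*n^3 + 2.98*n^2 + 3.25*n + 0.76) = -3.96*n^3 - 4.51*n^2 - 2.99*n - 2.56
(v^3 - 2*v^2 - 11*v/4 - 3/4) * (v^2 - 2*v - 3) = v^5 - 4*v^4 - 7*v^3/4 + 43*v^2/4 + 39*v/4 + 9/4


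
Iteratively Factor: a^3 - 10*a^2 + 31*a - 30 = (a - 3)*(a^2 - 7*a + 10) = (a - 5)*(a - 3)*(a - 2)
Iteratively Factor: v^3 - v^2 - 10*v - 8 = (v - 4)*(v^2 + 3*v + 2) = (v - 4)*(v + 1)*(v + 2)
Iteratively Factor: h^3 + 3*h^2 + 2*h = (h + 1)*(h^2 + 2*h) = h*(h + 1)*(h + 2)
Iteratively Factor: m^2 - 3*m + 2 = (m - 1)*(m - 2)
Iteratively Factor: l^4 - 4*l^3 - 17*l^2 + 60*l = (l - 3)*(l^3 - l^2 - 20*l) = l*(l - 3)*(l^2 - l - 20) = l*(l - 5)*(l - 3)*(l + 4)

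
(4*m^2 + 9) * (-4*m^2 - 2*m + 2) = -16*m^4 - 8*m^3 - 28*m^2 - 18*m + 18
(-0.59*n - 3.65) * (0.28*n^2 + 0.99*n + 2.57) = -0.1652*n^3 - 1.6061*n^2 - 5.1298*n - 9.3805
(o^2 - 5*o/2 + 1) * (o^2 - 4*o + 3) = o^4 - 13*o^3/2 + 14*o^2 - 23*o/2 + 3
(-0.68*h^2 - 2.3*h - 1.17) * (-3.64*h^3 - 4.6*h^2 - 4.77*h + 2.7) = 2.4752*h^5 + 11.5*h^4 + 18.0824*h^3 + 14.517*h^2 - 0.629100000000001*h - 3.159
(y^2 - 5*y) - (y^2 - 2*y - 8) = 8 - 3*y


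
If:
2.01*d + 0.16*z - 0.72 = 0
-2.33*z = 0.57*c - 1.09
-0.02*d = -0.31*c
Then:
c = 0.02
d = 0.32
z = 0.46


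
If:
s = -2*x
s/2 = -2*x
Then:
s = 0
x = 0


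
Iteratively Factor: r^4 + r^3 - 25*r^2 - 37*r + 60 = (r - 1)*(r^3 + 2*r^2 - 23*r - 60) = (r - 1)*(r + 4)*(r^2 - 2*r - 15) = (r - 1)*(r + 3)*(r + 4)*(r - 5)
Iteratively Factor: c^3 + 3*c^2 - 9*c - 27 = (c + 3)*(c^2 - 9) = (c - 3)*(c + 3)*(c + 3)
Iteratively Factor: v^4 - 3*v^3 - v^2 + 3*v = (v)*(v^3 - 3*v^2 - v + 3) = v*(v - 1)*(v^2 - 2*v - 3) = v*(v - 1)*(v + 1)*(v - 3)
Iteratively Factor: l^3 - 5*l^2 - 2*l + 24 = (l + 2)*(l^2 - 7*l + 12) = (l - 3)*(l + 2)*(l - 4)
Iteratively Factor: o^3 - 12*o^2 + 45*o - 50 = (o - 2)*(o^2 - 10*o + 25) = (o - 5)*(o - 2)*(o - 5)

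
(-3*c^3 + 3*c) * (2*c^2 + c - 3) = -6*c^5 - 3*c^4 + 15*c^3 + 3*c^2 - 9*c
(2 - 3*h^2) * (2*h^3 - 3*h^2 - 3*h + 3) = -6*h^5 + 9*h^4 + 13*h^3 - 15*h^2 - 6*h + 6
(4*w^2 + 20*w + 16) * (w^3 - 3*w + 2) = 4*w^5 + 20*w^4 + 4*w^3 - 52*w^2 - 8*w + 32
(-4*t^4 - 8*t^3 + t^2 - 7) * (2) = -8*t^4 - 16*t^3 + 2*t^2 - 14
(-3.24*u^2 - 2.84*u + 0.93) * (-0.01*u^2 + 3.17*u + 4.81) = 0.0324*u^4 - 10.2424*u^3 - 24.5965*u^2 - 10.7123*u + 4.4733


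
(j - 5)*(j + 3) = j^2 - 2*j - 15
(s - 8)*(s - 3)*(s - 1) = s^3 - 12*s^2 + 35*s - 24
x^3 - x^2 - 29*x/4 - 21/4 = (x - 7/2)*(x + 1)*(x + 3/2)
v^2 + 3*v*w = v*(v + 3*w)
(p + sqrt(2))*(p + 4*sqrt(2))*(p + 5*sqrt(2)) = p^3 + 10*sqrt(2)*p^2 + 58*p + 40*sqrt(2)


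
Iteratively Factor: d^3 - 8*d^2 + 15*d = (d)*(d^2 - 8*d + 15) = d*(d - 3)*(d - 5)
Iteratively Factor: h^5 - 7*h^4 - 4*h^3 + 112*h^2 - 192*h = (h - 4)*(h^4 - 3*h^3 - 16*h^2 + 48*h) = h*(h - 4)*(h^3 - 3*h^2 - 16*h + 48) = h*(h - 4)^2*(h^2 + h - 12) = h*(h - 4)^2*(h + 4)*(h - 3)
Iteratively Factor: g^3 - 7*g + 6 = (g - 1)*(g^2 + g - 6) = (g - 2)*(g - 1)*(g + 3)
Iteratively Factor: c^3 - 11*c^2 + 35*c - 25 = (c - 5)*(c^2 - 6*c + 5) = (c - 5)*(c - 1)*(c - 5)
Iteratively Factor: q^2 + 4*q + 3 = (q + 1)*(q + 3)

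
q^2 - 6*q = q*(q - 6)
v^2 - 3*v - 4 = (v - 4)*(v + 1)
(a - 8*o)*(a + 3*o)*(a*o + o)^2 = a^4*o^2 - 5*a^3*o^3 + 2*a^3*o^2 - 24*a^2*o^4 - 10*a^2*o^3 + a^2*o^2 - 48*a*o^4 - 5*a*o^3 - 24*o^4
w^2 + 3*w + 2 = (w + 1)*(w + 2)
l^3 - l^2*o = l^2*(l - o)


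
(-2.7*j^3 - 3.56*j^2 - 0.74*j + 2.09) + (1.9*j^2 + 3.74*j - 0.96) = -2.7*j^3 - 1.66*j^2 + 3.0*j + 1.13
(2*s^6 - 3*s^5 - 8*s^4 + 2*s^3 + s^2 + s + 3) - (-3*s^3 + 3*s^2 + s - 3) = 2*s^6 - 3*s^5 - 8*s^4 + 5*s^3 - 2*s^2 + 6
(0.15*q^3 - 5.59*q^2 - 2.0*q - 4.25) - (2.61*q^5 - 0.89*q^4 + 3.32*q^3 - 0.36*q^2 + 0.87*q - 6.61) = -2.61*q^5 + 0.89*q^4 - 3.17*q^3 - 5.23*q^2 - 2.87*q + 2.36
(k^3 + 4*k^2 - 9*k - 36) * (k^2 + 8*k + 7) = k^5 + 12*k^4 + 30*k^3 - 80*k^2 - 351*k - 252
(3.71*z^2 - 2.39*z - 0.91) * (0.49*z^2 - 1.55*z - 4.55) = 1.8179*z^4 - 6.9216*z^3 - 13.6219*z^2 + 12.285*z + 4.1405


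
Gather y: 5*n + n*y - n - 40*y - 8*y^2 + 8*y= 4*n - 8*y^2 + y*(n - 32)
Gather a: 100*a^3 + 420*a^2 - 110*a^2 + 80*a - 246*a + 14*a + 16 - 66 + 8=100*a^3 + 310*a^2 - 152*a - 42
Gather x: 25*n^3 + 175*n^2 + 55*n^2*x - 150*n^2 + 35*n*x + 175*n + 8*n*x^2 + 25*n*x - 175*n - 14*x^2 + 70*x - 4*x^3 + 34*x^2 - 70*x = 25*n^3 + 25*n^2 - 4*x^3 + x^2*(8*n + 20) + x*(55*n^2 + 60*n)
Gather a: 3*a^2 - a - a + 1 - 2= 3*a^2 - 2*a - 1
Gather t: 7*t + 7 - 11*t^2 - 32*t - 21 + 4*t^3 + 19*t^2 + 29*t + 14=4*t^3 + 8*t^2 + 4*t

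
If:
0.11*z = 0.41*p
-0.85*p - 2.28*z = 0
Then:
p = 0.00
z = 0.00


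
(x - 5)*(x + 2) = x^2 - 3*x - 10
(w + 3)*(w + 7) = w^2 + 10*w + 21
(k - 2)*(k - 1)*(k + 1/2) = k^3 - 5*k^2/2 + k/2 + 1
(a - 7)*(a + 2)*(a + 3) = a^3 - 2*a^2 - 29*a - 42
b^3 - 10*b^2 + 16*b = b*(b - 8)*(b - 2)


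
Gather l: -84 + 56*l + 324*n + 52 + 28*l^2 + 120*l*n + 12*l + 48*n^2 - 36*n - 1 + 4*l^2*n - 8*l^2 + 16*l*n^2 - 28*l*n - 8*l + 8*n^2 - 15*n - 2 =l^2*(4*n + 20) + l*(16*n^2 + 92*n + 60) + 56*n^2 + 273*n - 35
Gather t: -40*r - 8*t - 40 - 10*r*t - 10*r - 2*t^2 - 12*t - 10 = -50*r - 2*t^2 + t*(-10*r - 20) - 50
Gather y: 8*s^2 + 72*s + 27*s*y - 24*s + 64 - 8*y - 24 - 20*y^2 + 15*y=8*s^2 + 48*s - 20*y^2 + y*(27*s + 7) + 40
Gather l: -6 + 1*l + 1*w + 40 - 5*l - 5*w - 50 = -4*l - 4*w - 16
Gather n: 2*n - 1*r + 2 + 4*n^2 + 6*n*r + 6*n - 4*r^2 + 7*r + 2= 4*n^2 + n*(6*r + 8) - 4*r^2 + 6*r + 4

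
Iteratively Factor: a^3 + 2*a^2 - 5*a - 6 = (a + 1)*(a^2 + a - 6) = (a + 1)*(a + 3)*(a - 2)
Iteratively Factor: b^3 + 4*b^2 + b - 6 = (b + 2)*(b^2 + 2*b - 3) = (b + 2)*(b + 3)*(b - 1)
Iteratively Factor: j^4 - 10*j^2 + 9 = (j + 3)*(j^3 - 3*j^2 - j + 3) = (j + 1)*(j + 3)*(j^2 - 4*j + 3) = (j - 3)*(j + 1)*(j + 3)*(j - 1)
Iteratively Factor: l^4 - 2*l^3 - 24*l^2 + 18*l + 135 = (l + 3)*(l^3 - 5*l^2 - 9*l + 45) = (l - 3)*(l + 3)*(l^2 - 2*l - 15) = (l - 5)*(l - 3)*(l + 3)*(l + 3)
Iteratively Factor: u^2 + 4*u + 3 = (u + 1)*(u + 3)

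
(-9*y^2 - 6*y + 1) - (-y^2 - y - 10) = -8*y^2 - 5*y + 11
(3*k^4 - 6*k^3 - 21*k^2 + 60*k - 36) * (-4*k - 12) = -12*k^5 - 12*k^4 + 156*k^3 + 12*k^2 - 576*k + 432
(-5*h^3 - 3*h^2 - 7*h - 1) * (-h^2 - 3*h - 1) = 5*h^5 + 18*h^4 + 21*h^3 + 25*h^2 + 10*h + 1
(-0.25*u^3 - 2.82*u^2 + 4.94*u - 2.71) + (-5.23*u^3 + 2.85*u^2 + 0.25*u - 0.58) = -5.48*u^3 + 0.0300000000000002*u^2 + 5.19*u - 3.29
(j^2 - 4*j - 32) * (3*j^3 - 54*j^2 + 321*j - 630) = 3*j^5 - 66*j^4 + 441*j^3 - 186*j^2 - 7752*j + 20160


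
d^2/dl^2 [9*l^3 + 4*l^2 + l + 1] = 54*l + 8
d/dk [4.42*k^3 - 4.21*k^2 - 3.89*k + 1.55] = 13.26*k^2 - 8.42*k - 3.89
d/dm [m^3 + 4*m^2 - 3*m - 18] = 3*m^2 + 8*m - 3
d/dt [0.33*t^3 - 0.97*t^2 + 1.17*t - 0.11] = 0.99*t^2 - 1.94*t + 1.17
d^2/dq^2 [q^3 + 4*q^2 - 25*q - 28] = 6*q + 8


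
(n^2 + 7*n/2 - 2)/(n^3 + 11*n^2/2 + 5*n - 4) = 1/(n + 2)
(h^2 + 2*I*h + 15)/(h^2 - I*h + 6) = (h + 5*I)/(h + 2*I)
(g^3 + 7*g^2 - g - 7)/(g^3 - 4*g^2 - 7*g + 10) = (g^2 + 8*g + 7)/(g^2 - 3*g - 10)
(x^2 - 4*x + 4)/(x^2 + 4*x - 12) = (x - 2)/(x + 6)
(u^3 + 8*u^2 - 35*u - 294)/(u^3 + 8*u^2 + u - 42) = (u^2 + u - 42)/(u^2 + u - 6)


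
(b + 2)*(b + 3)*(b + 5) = b^3 + 10*b^2 + 31*b + 30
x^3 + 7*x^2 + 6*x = x*(x + 1)*(x + 6)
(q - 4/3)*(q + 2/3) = q^2 - 2*q/3 - 8/9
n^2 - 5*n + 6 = (n - 3)*(n - 2)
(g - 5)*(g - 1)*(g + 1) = g^3 - 5*g^2 - g + 5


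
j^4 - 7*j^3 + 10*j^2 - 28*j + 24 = (j - 6)*(j - 1)*(j - 2*I)*(j + 2*I)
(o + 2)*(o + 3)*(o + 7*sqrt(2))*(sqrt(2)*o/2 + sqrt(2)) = sqrt(2)*o^4/2 + 7*sqrt(2)*o^3/2 + 7*o^3 + 8*sqrt(2)*o^2 + 49*o^2 + 6*sqrt(2)*o + 112*o + 84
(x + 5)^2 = x^2 + 10*x + 25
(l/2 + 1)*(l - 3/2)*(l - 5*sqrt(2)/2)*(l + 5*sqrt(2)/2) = l^4/2 + l^3/4 - 31*l^2/4 - 25*l/8 + 75/4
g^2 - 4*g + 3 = (g - 3)*(g - 1)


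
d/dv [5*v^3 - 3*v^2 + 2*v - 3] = 15*v^2 - 6*v + 2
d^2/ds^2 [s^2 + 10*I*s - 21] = 2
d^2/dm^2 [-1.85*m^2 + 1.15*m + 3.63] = -3.70000000000000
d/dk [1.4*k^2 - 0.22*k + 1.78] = 2.8*k - 0.22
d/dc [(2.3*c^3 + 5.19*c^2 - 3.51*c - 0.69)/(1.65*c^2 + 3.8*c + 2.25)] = (3.795*c^4 + 17.48*c^3 + 41.0385*c^2 + 25.632*c - 5.2755)/(2.7225*c^4 + 12.54*c^3 + 21.865*c^2 + 17.1*c + 5.0625)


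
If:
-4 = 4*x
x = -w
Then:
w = 1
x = -1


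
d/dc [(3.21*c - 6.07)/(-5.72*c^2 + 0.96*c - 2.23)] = (18.3612*c^2 - 69.4408*c - 1.3311)/(32.7184*c^4 - 10.9824*c^3 + 26.4328*c^2 - 4.2816*c + 4.9729)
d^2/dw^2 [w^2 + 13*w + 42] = 2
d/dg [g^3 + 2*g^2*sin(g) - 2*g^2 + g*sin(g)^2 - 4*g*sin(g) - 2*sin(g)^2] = 2*g^2*cos(g) + 3*g^2 + 4*g*sin(g) + g*sin(2*g) - 4*g*cos(g) - 4*g + sin(g)^2 - 4*sin(g) - 2*sin(2*g)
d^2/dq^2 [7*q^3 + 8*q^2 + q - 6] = 42*q + 16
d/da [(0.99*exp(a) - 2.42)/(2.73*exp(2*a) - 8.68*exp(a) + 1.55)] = (-2.7027*exp(2*a) + 13.2132*exp(a) - 19.4711)*exp(a)/(7.4529*exp(4*a) - 47.3928*exp(3*a) + 83.8054*exp(2*a) - 26.908*exp(a) + 2.4025)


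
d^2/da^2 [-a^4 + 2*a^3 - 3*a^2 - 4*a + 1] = -12*a^2 + 12*a - 6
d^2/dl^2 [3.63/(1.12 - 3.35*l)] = -81.47535/(3.35*l - 1.12)^3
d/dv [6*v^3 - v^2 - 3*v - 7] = 18*v^2 - 2*v - 3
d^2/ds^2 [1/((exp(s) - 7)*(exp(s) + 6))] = (4*exp(3*s) - 3*exp(2*s) + 169*exp(s) - 42)*exp(s)/(exp(6*s) - 3*exp(5*s) - 123*exp(4*s) + 251*exp(3*s) + 5166*exp(2*s) - 5292*exp(s) - 74088)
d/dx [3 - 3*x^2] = -6*x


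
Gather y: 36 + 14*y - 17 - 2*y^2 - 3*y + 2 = -2*y^2 + 11*y + 21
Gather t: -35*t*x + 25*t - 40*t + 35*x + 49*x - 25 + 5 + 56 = t*(-35*x - 15) + 84*x + 36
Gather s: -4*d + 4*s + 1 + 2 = -4*d + 4*s + 3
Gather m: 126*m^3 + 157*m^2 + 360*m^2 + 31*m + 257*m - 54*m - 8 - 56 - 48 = 126*m^3 + 517*m^2 + 234*m - 112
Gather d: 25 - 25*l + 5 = 30 - 25*l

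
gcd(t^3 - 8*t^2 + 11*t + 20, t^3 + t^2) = t + 1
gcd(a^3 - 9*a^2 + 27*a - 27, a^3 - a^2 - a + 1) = 1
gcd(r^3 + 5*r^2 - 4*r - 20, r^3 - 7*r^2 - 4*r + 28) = r^2 - 4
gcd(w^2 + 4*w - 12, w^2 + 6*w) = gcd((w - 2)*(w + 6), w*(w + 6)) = w + 6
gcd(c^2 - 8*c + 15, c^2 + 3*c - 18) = c - 3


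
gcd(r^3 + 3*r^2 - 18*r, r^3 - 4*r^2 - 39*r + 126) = r^2 + 3*r - 18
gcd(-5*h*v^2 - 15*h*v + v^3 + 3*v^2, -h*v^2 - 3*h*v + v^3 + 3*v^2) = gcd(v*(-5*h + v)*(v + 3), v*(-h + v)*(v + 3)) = v^2 + 3*v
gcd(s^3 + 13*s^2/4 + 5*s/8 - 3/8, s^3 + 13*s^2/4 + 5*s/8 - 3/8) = s^3 + 13*s^2/4 + 5*s/8 - 3/8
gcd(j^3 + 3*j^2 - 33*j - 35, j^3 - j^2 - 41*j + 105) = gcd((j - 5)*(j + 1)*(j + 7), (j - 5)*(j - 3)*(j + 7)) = j^2 + 2*j - 35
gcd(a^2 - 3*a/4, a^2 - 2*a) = a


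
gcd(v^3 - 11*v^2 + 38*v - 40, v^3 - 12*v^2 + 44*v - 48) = v^2 - 6*v + 8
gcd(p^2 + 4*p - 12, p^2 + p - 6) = p - 2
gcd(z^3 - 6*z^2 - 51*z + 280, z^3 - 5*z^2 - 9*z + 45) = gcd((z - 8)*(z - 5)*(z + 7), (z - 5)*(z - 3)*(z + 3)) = z - 5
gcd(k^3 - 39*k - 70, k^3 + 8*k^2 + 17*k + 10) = k^2 + 7*k + 10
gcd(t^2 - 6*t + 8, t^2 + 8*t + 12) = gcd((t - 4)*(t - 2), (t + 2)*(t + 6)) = 1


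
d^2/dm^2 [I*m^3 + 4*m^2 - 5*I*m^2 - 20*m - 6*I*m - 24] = 6*I*m + 8 - 10*I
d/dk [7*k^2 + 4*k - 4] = 14*k + 4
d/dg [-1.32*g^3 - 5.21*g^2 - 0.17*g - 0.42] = -3.96*g^2 - 10.42*g - 0.17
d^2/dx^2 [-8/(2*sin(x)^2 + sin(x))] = 8*(16*sin(x) + 6 - 23/sin(x) - 12/sin(x)^2 - 2/sin(x)^3)/(2*sin(x) + 1)^3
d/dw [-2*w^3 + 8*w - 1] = 8 - 6*w^2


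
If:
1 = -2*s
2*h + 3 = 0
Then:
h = -3/2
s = -1/2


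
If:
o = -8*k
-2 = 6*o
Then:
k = 1/24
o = -1/3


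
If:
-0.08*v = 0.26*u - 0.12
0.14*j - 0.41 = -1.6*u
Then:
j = 3.51648351648352*v - 2.34615384615385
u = 0.461538461538462 - 0.307692307692308*v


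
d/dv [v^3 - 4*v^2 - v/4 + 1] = 3*v^2 - 8*v - 1/4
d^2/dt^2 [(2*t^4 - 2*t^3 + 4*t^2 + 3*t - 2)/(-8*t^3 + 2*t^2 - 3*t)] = 4*(-92*t^6 - 342*t^5 + 573*t^4 - 101*t^3 + 84*t^2 - 18*t + 9)/(t^3*(512*t^6 - 384*t^5 + 672*t^4 - 296*t^3 + 252*t^2 - 54*t + 27))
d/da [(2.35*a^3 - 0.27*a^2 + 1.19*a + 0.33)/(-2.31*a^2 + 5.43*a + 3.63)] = (-5.4285*a^4 + 25.521*a^3 + 26.8743*a^2 - 0.4356*a + 2.5278)/(5.3361*a^4 - 25.0866*a^3 + 12.7143*a^2 + 39.4218*a + 13.1769)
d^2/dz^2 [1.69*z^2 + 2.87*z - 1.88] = 3.38000000000000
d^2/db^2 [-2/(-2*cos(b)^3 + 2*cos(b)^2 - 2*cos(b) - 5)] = 4*((7*cos(b) - 8*cos(2*b) + 9*cos(3*b))*(2*cos(b)^3 - 2*cos(b)^2 + 2*cos(b) + 5)/4 + 4*(3*cos(b)^2 - 2*cos(b) + 1)^2*sin(b)^2)/(2*cos(b)^3 - 2*cos(b)^2 + 2*cos(b) + 5)^3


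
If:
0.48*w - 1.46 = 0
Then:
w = 3.04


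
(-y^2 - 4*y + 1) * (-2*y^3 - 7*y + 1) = 2*y^5 + 8*y^4 + 5*y^3 + 27*y^2 - 11*y + 1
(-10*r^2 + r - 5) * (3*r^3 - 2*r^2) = -30*r^5 + 23*r^4 - 17*r^3 + 10*r^2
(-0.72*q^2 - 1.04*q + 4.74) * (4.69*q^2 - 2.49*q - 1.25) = -3.3768*q^4 - 3.0848*q^3 + 25.7202*q^2 - 10.5026*q - 5.925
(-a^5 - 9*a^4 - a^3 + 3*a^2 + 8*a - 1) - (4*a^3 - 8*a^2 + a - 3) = -a^5 - 9*a^4 - 5*a^3 + 11*a^2 + 7*a + 2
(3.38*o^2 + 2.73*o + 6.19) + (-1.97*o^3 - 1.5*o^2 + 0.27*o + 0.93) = -1.97*o^3 + 1.88*o^2 + 3.0*o + 7.12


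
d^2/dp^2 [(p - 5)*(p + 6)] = 2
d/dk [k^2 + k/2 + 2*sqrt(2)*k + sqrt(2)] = 2*k + 1/2 + 2*sqrt(2)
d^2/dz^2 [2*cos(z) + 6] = -2*cos(z)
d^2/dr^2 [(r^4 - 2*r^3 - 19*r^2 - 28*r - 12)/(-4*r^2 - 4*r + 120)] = (-r^6 - 3*r^5 + 87*r^4 + 311*r^3 - 3834*r^2 + 7956*r + 18312)/(2*(r^6 + 3*r^5 - 87*r^4 - 179*r^3 + 2610*r^2 + 2700*r - 27000))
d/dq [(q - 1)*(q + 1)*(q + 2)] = 3*q^2 + 4*q - 1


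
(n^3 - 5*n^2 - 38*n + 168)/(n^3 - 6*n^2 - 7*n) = (n^2 + 2*n - 24)/(n*(n + 1))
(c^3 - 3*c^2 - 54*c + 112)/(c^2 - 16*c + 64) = (c^2 + 5*c - 14)/(c - 8)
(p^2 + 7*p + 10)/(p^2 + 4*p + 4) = (p + 5)/(p + 2)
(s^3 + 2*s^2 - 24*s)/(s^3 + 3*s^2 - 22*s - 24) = s/(s + 1)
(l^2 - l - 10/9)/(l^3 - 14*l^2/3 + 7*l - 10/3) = (l + 2/3)/(l^2 - 3*l + 2)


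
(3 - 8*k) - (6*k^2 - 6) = -6*k^2 - 8*k + 9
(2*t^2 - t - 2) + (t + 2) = 2*t^2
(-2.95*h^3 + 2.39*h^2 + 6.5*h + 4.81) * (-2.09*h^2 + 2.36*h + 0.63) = 6.1655*h^5 - 11.9571*h^4 - 9.8031*h^3 + 6.7928*h^2 + 15.4466*h + 3.0303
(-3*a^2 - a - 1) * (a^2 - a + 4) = -3*a^4 + 2*a^3 - 12*a^2 - 3*a - 4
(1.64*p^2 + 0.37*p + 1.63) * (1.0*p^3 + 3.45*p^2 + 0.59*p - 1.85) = 1.64*p^5 + 6.028*p^4 + 3.8741*p^3 + 2.8078*p^2 + 0.2772*p - 3.0155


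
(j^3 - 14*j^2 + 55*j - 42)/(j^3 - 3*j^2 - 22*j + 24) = (j - 7)/(j + 4)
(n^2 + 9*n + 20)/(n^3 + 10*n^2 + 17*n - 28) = (n + 5)/(n^2 + 6*n - 7)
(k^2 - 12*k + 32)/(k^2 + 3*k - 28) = (k - 8)/(k + 7)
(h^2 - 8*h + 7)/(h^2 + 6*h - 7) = (h - 7)/(h + 7)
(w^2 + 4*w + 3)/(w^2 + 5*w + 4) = (w + 3)/(w + 4)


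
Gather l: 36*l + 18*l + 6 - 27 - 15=54*l - 36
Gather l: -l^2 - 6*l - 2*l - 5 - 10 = -l^2 - 8*l - 15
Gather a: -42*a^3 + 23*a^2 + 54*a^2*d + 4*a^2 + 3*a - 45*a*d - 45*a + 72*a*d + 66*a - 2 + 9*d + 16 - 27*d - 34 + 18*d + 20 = -42*a^3 + a^2*(54*d + 27) + a*(27*d + 24)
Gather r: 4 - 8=-4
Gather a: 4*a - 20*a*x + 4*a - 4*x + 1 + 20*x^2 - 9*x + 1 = a*(8 - 20*x) + 20*x^2 - 13*x + 2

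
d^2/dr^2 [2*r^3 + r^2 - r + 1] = 12*r + 2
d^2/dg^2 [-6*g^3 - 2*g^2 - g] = -36*g - 4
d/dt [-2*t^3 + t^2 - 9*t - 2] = -6*t^2 + 2*t - 9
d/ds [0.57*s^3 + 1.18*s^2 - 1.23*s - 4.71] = 1.71*s^2 + 2.36*s - 1.23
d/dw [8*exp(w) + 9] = 8*exp(w)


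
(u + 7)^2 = u^2 + 14*u + 49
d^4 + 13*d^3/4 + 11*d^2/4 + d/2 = d*(d + 1/4)*(d + 1)*(d + 2)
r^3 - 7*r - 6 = (r - 3)*(r + 1)*(r + 2)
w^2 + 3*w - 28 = (w - 4)*(w + 7)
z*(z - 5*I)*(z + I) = z^3 - 4*I*z^2 + 5*z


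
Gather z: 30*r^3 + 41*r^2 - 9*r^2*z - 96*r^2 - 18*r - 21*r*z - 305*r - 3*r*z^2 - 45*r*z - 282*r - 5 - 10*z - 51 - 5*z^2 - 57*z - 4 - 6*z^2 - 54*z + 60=30*r^3 - 55*r^2 - 605*r + z^2*(-3*r - 11) + z*(-9*r^2 - 66*r - 121)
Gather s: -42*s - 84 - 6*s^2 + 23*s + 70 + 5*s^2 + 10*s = -s^2 - 9*s - 14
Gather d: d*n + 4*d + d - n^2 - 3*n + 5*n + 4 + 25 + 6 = d*(n + 5) - n^2 + 2*n + 35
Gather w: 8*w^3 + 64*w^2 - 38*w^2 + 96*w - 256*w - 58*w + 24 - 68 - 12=8*w^3 + 26*w^2 - 218*w - 56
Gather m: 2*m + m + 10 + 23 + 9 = 3*m + 42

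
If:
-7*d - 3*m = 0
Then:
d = -3*m/7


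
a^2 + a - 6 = (a - 2)*(a + 3)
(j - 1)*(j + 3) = j^2 + 2*j - 3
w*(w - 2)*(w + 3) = w^3 + w^2 - 6*w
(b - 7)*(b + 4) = b^2 - 3*b - 28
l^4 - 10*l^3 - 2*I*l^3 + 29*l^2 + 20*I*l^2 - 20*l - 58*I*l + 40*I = (l - 5)*(l - 4)*(l - 1)*(l - 2*I)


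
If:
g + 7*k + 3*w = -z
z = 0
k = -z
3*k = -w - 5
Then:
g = 15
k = 0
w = -5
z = 0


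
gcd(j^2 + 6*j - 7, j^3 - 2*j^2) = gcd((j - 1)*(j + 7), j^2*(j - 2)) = 1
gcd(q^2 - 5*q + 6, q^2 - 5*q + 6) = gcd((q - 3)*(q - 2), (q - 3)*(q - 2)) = q^2 - 5*q + 6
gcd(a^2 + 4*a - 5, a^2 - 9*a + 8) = a - 1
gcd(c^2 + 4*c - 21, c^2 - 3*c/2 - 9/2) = c - 3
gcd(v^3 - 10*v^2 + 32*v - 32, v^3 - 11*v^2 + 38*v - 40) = v^2 - 6*v + 8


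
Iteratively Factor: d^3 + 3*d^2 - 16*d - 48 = (d + 4)*(d^2 - d - 12) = (d + 3)*(d + 4)*(d - 4)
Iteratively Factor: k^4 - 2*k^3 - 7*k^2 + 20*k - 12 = (k - 2)*(k^3 - 7*k + 6) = (k - 2)*(k + 3)*(k^2 - 3*k + 2) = (k - 2)*(k - 1)*(k + 3)*(k - 2)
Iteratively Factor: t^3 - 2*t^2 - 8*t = (t + 2)*(t^2 - 4*t) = t*(t + 2)*(t - 4)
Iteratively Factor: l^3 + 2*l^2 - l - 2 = (l + 1)*(l^2 + l - 2) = (l - 1)*(l + 1)*(l + 2)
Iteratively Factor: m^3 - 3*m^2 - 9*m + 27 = (m - 3)*(m^2 - 9) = (m - 3)*(m + 3)*(m - 3)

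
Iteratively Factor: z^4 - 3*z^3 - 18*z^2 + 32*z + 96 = (z + 3)*(z^3 - 6*z^2 + 32) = (z + 2)*(z + 3)*(z^2 - 8*z + 16) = (z - 4)*(z + 2)*(z + 3)*(z - 4)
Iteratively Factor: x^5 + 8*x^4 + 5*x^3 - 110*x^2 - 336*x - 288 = (x + 4)*(x^4 + 4*x^3 - 11*x^2 - 66*x - 72) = (x + 3)*(x + 4)*(x^3 + x^2 - 14*x - 24) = (x + 3)^2*(x + 4)*(x^2 - 2*x - 8) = (x - 4)*(x + 3)^2*(x + 4)*(x + 2)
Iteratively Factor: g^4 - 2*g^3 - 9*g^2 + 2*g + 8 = (g - 4)*(g^3 + 2*g^2 - g - 2) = (g - 4)*(g + 2)*(g^2 - 1) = (g - 4)*(g + 1)*(g + 2)*(g - 1)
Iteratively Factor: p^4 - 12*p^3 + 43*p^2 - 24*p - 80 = (p - 5)*(p^3 - 7*p^2 + 8*p + 16) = (p - 5)*(p - 4)*(p^2 - 3*p - 4) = (p - 5)*(p - 4)*(p + 1)*(p - 4)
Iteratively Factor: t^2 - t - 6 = (t - 3)*(t + 2)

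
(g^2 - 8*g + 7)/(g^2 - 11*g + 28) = (g - 1)/(g - 4)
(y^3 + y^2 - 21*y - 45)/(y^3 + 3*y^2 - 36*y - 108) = (y^2 - 2*y - 15)/(y^2 - 36)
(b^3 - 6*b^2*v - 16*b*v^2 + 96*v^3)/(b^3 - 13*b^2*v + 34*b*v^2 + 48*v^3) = (-b^2 + 16*v^2)/(-b^2 + 7*b*v + 8*v^2)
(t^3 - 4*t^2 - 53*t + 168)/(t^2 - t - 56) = t - 3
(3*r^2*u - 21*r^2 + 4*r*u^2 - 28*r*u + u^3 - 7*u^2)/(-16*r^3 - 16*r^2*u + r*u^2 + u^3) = (-3*r*u + 21*r - u^2 + 7*u)/(16*r^2 - u^2)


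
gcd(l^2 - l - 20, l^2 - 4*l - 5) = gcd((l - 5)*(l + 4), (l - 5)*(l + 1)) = l - 5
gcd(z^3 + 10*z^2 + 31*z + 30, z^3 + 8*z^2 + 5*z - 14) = z + 2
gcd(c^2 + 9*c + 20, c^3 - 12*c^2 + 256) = c + 4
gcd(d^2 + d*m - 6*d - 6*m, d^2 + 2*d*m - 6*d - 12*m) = d - 6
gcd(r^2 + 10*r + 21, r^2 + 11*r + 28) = r + 7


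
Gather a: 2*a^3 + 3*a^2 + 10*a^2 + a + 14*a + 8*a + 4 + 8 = 2*a^3 + 13*a^2 + 23*a + 12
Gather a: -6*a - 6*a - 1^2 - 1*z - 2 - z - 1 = -12*a - 2*z - 4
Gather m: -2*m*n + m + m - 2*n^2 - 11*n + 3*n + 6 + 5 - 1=m*(2 - 2*n) - 2*n^2 - 8*n + 10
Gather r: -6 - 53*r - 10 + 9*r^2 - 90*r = 9*r^2 - 143*r - 16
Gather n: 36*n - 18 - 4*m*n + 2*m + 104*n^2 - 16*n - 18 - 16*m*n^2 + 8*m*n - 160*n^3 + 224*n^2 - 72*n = 2*m - 160*n^3 + n^2*(328 - 16*m) + n*(4*m - 52) - 36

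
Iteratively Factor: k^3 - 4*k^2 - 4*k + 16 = (k + 2)*(k^2 - 6*k + 8) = (k - 4)*(k + 2)*(k - 2)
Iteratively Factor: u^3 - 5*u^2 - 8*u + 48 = (u - 4)*(u^2 - u - 12) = (u - 4)*(u + 3)*(u - 4)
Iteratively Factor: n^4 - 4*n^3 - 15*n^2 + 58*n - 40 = (n + 4)*(n^3 - 8*n^2 + 17*n - 10) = (n - 1)*(n + 4)*(n^2 - 7*n + 10) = (n - 2)*(n - 1)*(n + 4)*(n - 5)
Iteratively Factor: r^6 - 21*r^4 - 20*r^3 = (r - 5)*(r^5 + 5*r^4 + 4*r^3) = (r - 5)*(r + 1)*(r^4 + 4*r^3) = r*(r - 5)*(r + 1)*(r^3 + 4*r^2) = r^2*(r - 5)*(r + 1)*(r^2 + 4*r) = r^3*(r - 5)*(r + 1)*(r + 4)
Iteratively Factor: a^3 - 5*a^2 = (a)*(a^2 - 5*a) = a^2*(a - 5)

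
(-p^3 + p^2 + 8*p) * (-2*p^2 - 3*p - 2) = 2*p^5 + p^4 - 17*p^3 - 26*p^2 - 16*p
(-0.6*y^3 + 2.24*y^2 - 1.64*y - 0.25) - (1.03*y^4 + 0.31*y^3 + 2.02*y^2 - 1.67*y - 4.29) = -1.03*y^4 - 0.91*y^3 + 0.22*y^2 + 0.03*y + 4.04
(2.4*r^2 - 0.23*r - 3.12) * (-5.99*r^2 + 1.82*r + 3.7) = -14.376*r^4 + 5.7457*r^3 + 27.1502*r^2 - 6.5294*r - 11.544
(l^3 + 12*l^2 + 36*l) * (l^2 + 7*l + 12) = l^5 + 19*l^4 + 132*l^3 + 396*l^2 + 432*l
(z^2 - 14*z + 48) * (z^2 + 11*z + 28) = z^4 - 3*z^3 - 78*z^2 + 136*z + 1344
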